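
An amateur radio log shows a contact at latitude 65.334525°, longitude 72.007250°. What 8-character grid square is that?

MP65ai00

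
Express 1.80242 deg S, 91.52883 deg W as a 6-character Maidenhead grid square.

EI48fe

Offset from 180°W / 90°S: lon 88.4712°, lat 88.1976°.
Field: lon ⌊88.4712/20⌋ = 4 → E; lat ⌊88.1976/10⌋ = 8 → I.
Square: lon ⌊8.4712/2⌋ = 4; lat ⌊8.1976/1⌋ = 8.
Subsquare: lon ⌊0.4712/0.0833333⌋ = 5 → f; lat ⌊0.1976/0.0416667⌋ = 4 → e.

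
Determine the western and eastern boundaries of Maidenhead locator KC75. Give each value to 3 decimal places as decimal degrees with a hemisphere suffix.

34.000° E, 36.000° E

Field K=10, C=2: +10·20° lon, +2·10° lat → SW at lon 20°, lat -70°.
Square 7, 5: +7·2° lon, +5·1° lat → SW at lon 34°, lat -65°.
Cell spans 2° lon × 1° lat.
west 34.000° E, east 36.000° E.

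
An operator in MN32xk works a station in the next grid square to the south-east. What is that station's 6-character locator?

Longitude subsquare x = 23; +1 → 24, wraps to 0 = a, carry into square.
Longitude square 3; +1 → 4.
Latitude subsquare k = 10; −1 → 9 = j.

MN42aj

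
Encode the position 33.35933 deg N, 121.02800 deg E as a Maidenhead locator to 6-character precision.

Add 180° to longitude and 90° to latitude: 301.0280, 123.3593.
Field: 301.0280/20 → 15 → P, 123.3593/10 → 12 → M; chars PM.
Square: 1.0280/2 → 0, 3.3593/1 → 3; chars 03.
Subsquare: 1.0280/0.0833333 → 12 → m, 0.3593/0.0416667 → 8 → i; chars mi.

PM03mi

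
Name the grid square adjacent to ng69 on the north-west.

NH50

Longitude square 6; −1 → 5.
Latitude square 9; +1 → 10, wraps to 0, carry into field.
Latitude field G = 6; +1 → 7 = H.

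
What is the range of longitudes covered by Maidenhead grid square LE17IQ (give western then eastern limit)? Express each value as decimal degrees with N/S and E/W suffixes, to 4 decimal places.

42.6667° E, 42.7500° E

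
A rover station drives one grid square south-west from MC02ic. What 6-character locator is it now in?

MC02hb

Longitude subsquare i = 8; −1 → 7 = h.
Latitude subsquare c = 2; −1 → 1 = b.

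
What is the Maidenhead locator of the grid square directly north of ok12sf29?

OK12sg20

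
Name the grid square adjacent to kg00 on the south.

KF09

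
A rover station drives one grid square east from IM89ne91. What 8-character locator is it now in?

Longitude extended square 9; +1 → 10, wraps to 0, carry into subsquare.
Longitude subsquare n = 13; +1 → 14 = o.
The latitude characters are unchanged.

IM89oe01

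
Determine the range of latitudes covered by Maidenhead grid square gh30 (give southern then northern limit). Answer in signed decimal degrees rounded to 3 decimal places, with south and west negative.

-20.000, -19.000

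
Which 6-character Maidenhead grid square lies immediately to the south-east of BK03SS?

BK03tr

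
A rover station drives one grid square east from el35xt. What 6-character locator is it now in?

Longitude subsquare x = 23; +1 → 24, wraps to 0 = a, carry into square.
Longitude square 3; +1 → 4.
The latitude characters are unchanged.

EL45at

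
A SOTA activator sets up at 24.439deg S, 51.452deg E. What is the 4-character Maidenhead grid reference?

Offset from 180°W / 90°S: lon 231.45°, lat 65.56°.
Field (20°×10°, letters A–R): lon ⌊231.45/20⌋ = 11 → L; lat ⌊65.56/10⌋ = 6 → G.
Square (2°×1°, digits 0–9): lon ⌊11.45/2⌋ = 5; lat ⌊5.56/1⌋ = 5.

LG55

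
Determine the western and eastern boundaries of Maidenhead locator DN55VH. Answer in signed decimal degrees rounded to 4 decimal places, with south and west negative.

-108.2500, -108.1667

Field D=3, N=13: +3·20° lon, +13·10° lat → SW at lon -120°, lat 40°.
Square 5, 5: +5·2° lon, +5·1° lat → SW at lon -110°, lat 45°.
Subsquare v=21, h=7: +21·0.0833333° lon, +7·0.0416667° lat → SW at lon -108.25°, lat 45.2917°.
Cell spans 0.0833333° lon × 0.0416667° lat.
west -108.2500, east -108.1667.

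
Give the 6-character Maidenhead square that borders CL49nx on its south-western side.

CL49mw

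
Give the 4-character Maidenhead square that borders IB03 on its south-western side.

HB92

Longitude square 0; −1 → -1, wraps to 9, carry into field.
Longitude field I = 8; −1 → 7 = H.
Latitude square 3; −1 → 2.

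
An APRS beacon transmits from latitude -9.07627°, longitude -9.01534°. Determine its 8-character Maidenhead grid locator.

II50lw81

Add 180° to longitude and 90° to latitude: 170.98466, 80.92373.
Field: 170.98466/20 → 8 → I, 80.92373/10 → 8 → I; chars II.
Square: 10.98466/2 → 5, 0.92373/1 → 0; chars 50.
Subsquare: 0.98466/0.0833333 → 11 → l, 0.92373/0.0416667 → 22 → w; chars lw.
Extended square: 0.06799/0.00833333 → 8, 0.00706/0.00416667 → 1; chars 81.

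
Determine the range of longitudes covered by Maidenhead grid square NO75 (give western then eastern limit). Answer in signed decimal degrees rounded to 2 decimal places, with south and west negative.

Field N=13, O=14: +13·20° lon, +14·10° lat → SW at lon 80°, lat 50°.
Square 7, 5: +7·2° lon, +5·1° lat → SW at lon 94°, lat 55°.
Cell spans 2° lon × 1° lat.
west 94.00, east 96.00.

94.00, 96.00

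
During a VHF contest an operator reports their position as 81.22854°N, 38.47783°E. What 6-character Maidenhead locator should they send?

KR91ff

Shift to the Maidenhead origin (180°W, 90°S): lon 218.4778, lat 171.2285.
Field (20°×10°, letters A–R): 218.4778/20 → 10 → K, 171.2285/10 → 17 → R; chars KR.
Square (2°×1°, digits 0–9): 18.4778/2 → 9, 1.2285/1 → 1; chars 91.
Subsquare (5′×2.5′, letters a–x): 0.4778/0.0833333 → 5 → f, 0.2285/0.0416667 → 5 → f; chars ff.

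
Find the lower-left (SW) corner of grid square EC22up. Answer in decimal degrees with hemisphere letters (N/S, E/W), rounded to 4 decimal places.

67.3750° S, 94.3333° W

Field E=4, C=2: +4·20° lon, +2·10° lat → SW at lon -100°, lat -70°.
Square 2, 2: +2·2° lon, +2·1° lat → SW at lon -96°, lat -68°.
Subsquare u=20, p=15: +20·0.0833333° lon, +15·0.0416667° lat → SW at lon -94.3333°, lat -67.375°.
latitude 67.3750° S, longitude 94.3333° W.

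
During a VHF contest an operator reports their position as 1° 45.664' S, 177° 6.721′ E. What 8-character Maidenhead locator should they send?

RI88nf37

Add 180° to longitude and 90° to latitude: 357.11202, 88.23893.
Field (20°×10°, letters A–R): lon ⌊357.11202/20⌋ = 17 → R; lat ⌊88.23893/10⌋ = 8 → I.
Square (2°×1°, digits 0–9): lon ⌊17.11202/2⌋ = 8; lat ⌊8.23893/1⌋ = 8.
Subsquare (5′×2.5′, letters a–x): lon ⌊1.11202/0.0833333⌋ = 13 → n; lat ⌊0.23893/0.0416667⌋ = 5 → f.
Extended square (30″×15″, digits 0–9): lon ⌊0.02868/0.00833333⌋ = 3; lat ⌊0.03060/0.00416667⌋ = 7.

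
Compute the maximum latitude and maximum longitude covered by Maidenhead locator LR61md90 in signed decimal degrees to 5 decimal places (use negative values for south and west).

Field L=11, R=17: +11·20° lon, +17·10° lat → SW at lon 40°, lat 80°.
Square 6, 1: +6·2° lon, +1·1° lat → SW at lon 52°, lat 81°.
Subsquare m=12, d=3: +12·0.0833333° lon, +3·0.0416667° lat → SW at lon 53°, lat 81.125°.
Extended square 9, 0: +9·0.00833333° lon, +0·0.00416667° lat → SW at lon 53.075°, lat 81.125°.
Cell spans 0.00833333° lon × 0.00416667° lat. NE corner is SW corner plus one full cell.
latitude 81.12917, longitude 53.08333.

81.12917, 53.08333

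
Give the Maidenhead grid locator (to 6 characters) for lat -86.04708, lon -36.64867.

HA13qw

Shift to the Maidenhead origin (180°W, 90°S): lon 143.3513, lat 3.9529.
Field: 143.3513/20 → 7 → H, 3.9529/10 → 0 → A; chars HA.
Square: 3.3513/2 → 1, 3.9529/1 → 3; chars 13.
Subsquare: 1.3513/0.0833333 → 16 → q, 0.9529/0.0416667 → 22 → w; chars qw.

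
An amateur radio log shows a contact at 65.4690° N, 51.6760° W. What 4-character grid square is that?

Shift to the Maidenhead origin (180°W, 90°S): lon 128.32, lat 155.47.
Field: lon ⌊128.32/20⌋ = 6 → G; lat ⌊155.47/10⌋ = 15 → P.
Square: lon ⌊8.32/2⌋ = 4; lat ⌊5.47/1⌋ = 5.

GP45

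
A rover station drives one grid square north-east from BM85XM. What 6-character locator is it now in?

Longitude subsquare x = 23; +1 → 24, wraps to 0 = a, carry into square.
Longitude square 8; +1 → 9.
Latitude subsquare m = 12; +1 → 13 = n.

BM95an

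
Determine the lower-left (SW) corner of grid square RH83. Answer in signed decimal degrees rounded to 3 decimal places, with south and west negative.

Field R=17, H=7: +17·20° lon, +7·10° lat → SW at lon 160°, lat -20°.
Square 8, 3: +8·2° lon, +3·1° lat → SW at lon 176°, lat -17°.
latitude -17.000, longitude 176.000.

-17.000, 176.000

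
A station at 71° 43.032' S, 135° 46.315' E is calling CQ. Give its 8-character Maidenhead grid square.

Shift to the Maidenhead origin (180°W, 90°S): lon 315.77192, lat 18.28280.
Field: lon ⌊315.77192/20⌋ = 15 → P; lat ⌊18.28280/10⌋ = 1 → B.
Square: lon ⌊15.77192/2⌋ = 7; lat ⌊8.28280/1⌋ = 8.
Subsquare: lon ⌊1.77192/0.0833333⌋ = 21 → v; lat ⌊0.28280/0.0416667⌋ = 6 → g.
Extended square: lon ⌊0.02192/0.00833333⌋ = 2; lat ⌊0.03280/0.00416667⌋ = 7.

PB78vg27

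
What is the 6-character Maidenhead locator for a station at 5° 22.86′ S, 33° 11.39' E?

KI64oo

Offset from 180°W / 90°S: lon 213.1898°, lat 84.6190°.
Field: lon ⌊213.1898/20⌋ = 10 → K; lat ⌊84.6190/10⌋ = 8 → I.
Square: lon ⌊13.1898/2⌋ = 6; lat ⌊4.6190/1⌋ = 4.
Subsquare: lon ⌊1.1898/0.0833333⌋ = 14 → o; lat ⌊0.6190/0.0416667⌋ = 14 → o.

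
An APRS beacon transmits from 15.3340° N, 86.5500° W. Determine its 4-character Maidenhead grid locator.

EK65

Shift to the Maidenhead origin (180°W, 90°S): lon 93.45, lat 105.33.
Field: lon ⌊93.45/20⌋ = 4 → E; lat ⌊105.33/10⌋ = 10 → K.
Square: lon ⌊13.45/2⌋ = 6; lat ⌊5.33/1⌋ = 5.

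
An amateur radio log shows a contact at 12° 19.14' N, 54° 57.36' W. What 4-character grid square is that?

GK22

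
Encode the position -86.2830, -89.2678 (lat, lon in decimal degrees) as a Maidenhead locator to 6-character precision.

EA53ir

Shift to the Maidenhead origin (180°W, 90°S): lon 90.7322, lat 3.7170.
Field (20°×10°, letters A–R): 90.7322/20 → 4 → E, 3.7170/10 → 0 → A; chars EA.
Square (2°×1°, digits 0–9): 10.7322/2 → 5, 3.7170/1 → 3; chars 53.
Subsquare (5′×2.5′, letters a–x): 0.7322/0.0833333 → 8 → i, 0.7170/0.0416667 → 17 → r; chars ir.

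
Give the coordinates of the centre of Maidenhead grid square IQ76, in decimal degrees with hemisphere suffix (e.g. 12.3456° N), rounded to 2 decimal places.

76.50° N, 5.00° W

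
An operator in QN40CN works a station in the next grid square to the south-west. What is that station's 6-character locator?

QN40bm

Longitude subsquare c = 2; −1 → 1 = b.
Latitude subsquare n = 13; −1 → 12 = m.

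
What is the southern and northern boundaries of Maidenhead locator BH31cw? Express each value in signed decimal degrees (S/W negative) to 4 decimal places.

Field B=1, H=7: +1·20° lon, +7·10° lat → SW at lon -160°, lat -20°.
Square 3, 1: +3·2° lon, +1·1° lat → SW at lon -154°, lat -19°.
Subsquare c=2, w=22: +2·0.0833333° lon, +22·0.0416667° lat → SW at lon -153.833°, lat -18.0833°.
Cell spans 0.0833333° lon × 0.0416667° lat.
south -18.0833, north -18.0417.

-18.0833, -18.0417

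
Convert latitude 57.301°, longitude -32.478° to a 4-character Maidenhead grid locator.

Add 180° to longitude and 90° to latitude: 147.52, 147.30.
Field: 147.52/20 → 7 → H, 147.30/10 → 14 → O; chars HO.
Square: 7.52/2 → 3, 7.30/1 → 7; chars 37.

HO37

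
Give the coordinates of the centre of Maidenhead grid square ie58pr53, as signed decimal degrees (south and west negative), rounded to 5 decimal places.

Field I=8, E=4: +8·20° lon, +4·10° lat → SW at lon -20°, lat -50°.
Square 5, 8: +5·2° lon, +8·1° lat → SW at lon -10°, lat -42°.
Subsquare p=15, r=17: +15·0.0833333° lon, +17·0.0416667° lat → SW at lon -8.75°, lat -41.2917°.
Extended square 5, 3: +5·0.00833333° lon, +3·0.00416667° lat → SW at lon -8.70833°, lat -41.2792°.
Cell spans 0.00833333° lon × 0.00416667° lat. Centre is SW corner plus half of each.
latitude -41.27708, longitude -8.70417.

-41.27708, -8.70417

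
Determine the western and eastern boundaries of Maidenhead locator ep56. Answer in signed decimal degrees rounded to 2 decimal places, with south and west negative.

Field E=4, P=15: +4·20° lon, +15·10° lat → SW at lon -100°, lat 60°.
Square 5, 6: +5·2° lon, +6·1° lat → SW at lon -90°, lat 66°.
Cell spans 2° lon × 1° lat.
west -90.00, east -88.00.

-90.00, -88.00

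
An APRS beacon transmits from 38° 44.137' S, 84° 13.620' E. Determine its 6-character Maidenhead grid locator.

NF21cg

Shift to the Maidenhead origin (180°W, 90°S): lon 264.2270, lat 51.2644.
Field: lon ⌊264.2270/20⌋ = 13 → N; lat ⌊51.2644/10⌋ = 5 → F.
Square: lon ⌊4.2270/2⌋ = 2; lat ⌊1.2644/1⌋ = 1.
Subsquare: lon ⌊0.2270/0.0833333⌋ = 2 → c; lat ⌊0.2644/0.0416667⌋ = 6 → g.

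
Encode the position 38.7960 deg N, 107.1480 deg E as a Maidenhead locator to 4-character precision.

OM38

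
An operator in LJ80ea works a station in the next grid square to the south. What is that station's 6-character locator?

LI89ex

Latitude subsquare a = 0; −1 → -1, wraps to 23 = x, carry into square.
Latitude square 0; −1 → -1, wraps to 9, carry into field.
Latitude field J = 9; −1 → 8 = I.
The longitude characters are unchanged.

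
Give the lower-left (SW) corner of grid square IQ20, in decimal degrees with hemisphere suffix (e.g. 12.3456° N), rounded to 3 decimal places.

Field I=8, Q=16: +8·20° lon, +16·10° lat → SW at lon -20°, lat 70°.
Square 2, 0: +2·2° lon, +0·1° lat → SW at lon -16°, lat 70°.
latitude 70.000° N, longitude 16.000° W.

70.000° N, 16.000° W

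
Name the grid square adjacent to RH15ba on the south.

RH14bx

Latitude subsquare a = 0; −1 → -1, wraps to 23 = x, carry into square.
Latitude square 5; −1 → 4.
The longitude characters are unchanged.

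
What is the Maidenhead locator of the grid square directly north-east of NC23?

NC34

Longitude square 2; +1 → 3.
Latitude square 3; +1 → 4.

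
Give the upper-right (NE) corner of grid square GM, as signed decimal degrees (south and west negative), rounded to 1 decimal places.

40.0, -40.0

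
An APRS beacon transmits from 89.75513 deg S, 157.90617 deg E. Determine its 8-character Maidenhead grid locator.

QA80wf88

Offset from 180°W / 90°S: lon 337.90617°, lat 0.24487°.
Field: 337.90617/20 → 16 → Q, 0.24487/10 → 0 → A; chars QA.
Square: 17.90617/2 → 8, 0.24487/1 → 0; chars 80.
Subsquare: 1.90617/0.0833333 → 22 → w, 0.24487/0.0416667 → 5 → f; chars wf.
Extended square: 0.07284/0.00833333 → 8, 0.03654/0.00416667 → 8; chars 88.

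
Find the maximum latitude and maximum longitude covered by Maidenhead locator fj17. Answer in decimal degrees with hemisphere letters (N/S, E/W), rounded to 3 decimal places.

Field F=5, J=9: +5·20° lon, +9·10° lat → SW at lon -80°, lat 0°.
Square 1, 7: +1·2° lon, +7·1° lat → SW at lon -78°, lat 7°.
Cell spans 2° lon × 1° lat. NE corner is SW corner plus one full cell.
latitude 8.000° N, longitude 76.000° W.

8.000° N, 76.000° W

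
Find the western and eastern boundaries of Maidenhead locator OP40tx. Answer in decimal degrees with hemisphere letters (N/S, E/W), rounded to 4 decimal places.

Field O=14, P=15: +14·20° lon, +15·10° lat → SW at lon 100°, lat 60°.
Square 4, 0: +4·2° lon, +0·1° lat → SW at lon 108°, lat 60°.
Subsquare t=19, x=23: +19·0.0833333° lon, +23·0.0416667° lat → SW at lon 109.583°, lat 60.9583°.
Cell spans 0.0833333° lon × 0.0416667° lat.
west 109.5833° E, east 109.6667° E.

109.5833° E, 109.6667° E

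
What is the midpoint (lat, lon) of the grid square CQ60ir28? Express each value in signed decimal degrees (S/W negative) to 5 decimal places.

Field C=2, Q=16: +2·20° lon, +16·10° lat → SW at lon -140°, lat 70°.
Square 6, 0: +6·2° lon, +0·1° lat → SW at lon -128°, lat 70°.
Subsquare i=8, r=17: +8·0.0833333° lon, +17·0.0416667° lat → SW at lon -127.333°, lat 70.7083°.
Extended square 2, 8: +2·0.00833333° lon, +8·0.00416667° lat → SW at lon -127.317°, lat 70.7417°.
Cell spans 0.00833333° lon × 0.00416667° lat. Centre is SW corner plus half of each.
latitude 70.74375, longitude -127.31250.

70.74375, -127.31250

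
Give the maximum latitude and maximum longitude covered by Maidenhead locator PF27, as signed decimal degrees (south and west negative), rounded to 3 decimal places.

Field P=15, F=5: +15·20° lon, +5·10° lat → SW at lon 120°, lat -40°.
Square 2, 7: +2·2° lon, +7·1° lat → SW at lon 124°, lat -33°.
Cell spans 2° lon × 1° lat. NE corner is SW corner plus one full cell.
latitude -32.000, longitude 126.000.

-32.000, 126.000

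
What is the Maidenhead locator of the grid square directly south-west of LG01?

KG90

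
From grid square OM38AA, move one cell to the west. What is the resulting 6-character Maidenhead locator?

OM28xa

Longitude subsquare a = 0; −1 → -1, wraps to 23 = x, carry into square.
Longitude square 3; −1 → 2.
The latitude characters are unchanged.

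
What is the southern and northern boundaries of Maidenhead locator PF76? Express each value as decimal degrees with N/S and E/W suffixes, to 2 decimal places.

34.00° S, 33.00° S

Field P=15, F=5: +15·20° lon, +5·10° lat → SW at lon 120°, lat -40°.
Square 7, 6: +7·2° lon, +6·1° lat → SW at lon 134°, lat -34°.
Cell spans 2° lon × 1° lat.
south 34.00° S, north 33.00° S.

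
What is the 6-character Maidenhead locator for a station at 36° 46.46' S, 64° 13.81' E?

Add 180° to longitude and 90° to latitude: 244.2302, 53.2257.
Field: 244.2302/20 → 12 → M, 53.2257/10 → 5 → F; chars MF.
Square: 4.2302/2 → 2, 3.2257/1 → 3; chars 23.
Subsquare: 0.2302/0.0833333 → 2 → c, 0.2257/0.0416667 → 5 → f; chars cf.

MF23cf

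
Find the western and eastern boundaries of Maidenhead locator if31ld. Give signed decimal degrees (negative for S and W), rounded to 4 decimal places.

Field I=8, F=5: +8·20° lon, +5·10° lat → SW at lon -20°, lat -40°.
Square 3, 1: +3·2° lon, +1·1° lat → SW at lon -14°, lat -39°.
Subsquare l=11, d=3: +11·0.0833333° lon, +3·0.0416667° lat → SW at lon -13.0833°, lat -38.875°.
Cell spans 0.0833333° lon × 0.0416667° lat.
west -13.0833, east -13.0000.

-13.0833, -13.0000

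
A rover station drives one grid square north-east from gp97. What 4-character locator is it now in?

HP08

Longitude square 9; +1 → 10, wraps to 0, carry into field.
Longitude field G = 6; +1 → 7 = H.
Latitude square 7; +1 → 8.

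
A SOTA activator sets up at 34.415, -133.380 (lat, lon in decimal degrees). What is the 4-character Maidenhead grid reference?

Add 180° to longitude and 90° to latitude: 46.62, 124.41.
Field (20°×10°, letters A–R): lon ⌊46.62/20⌋ = 2 → C; lat ⌊124.41/10⌋ = 12 → M.
Square (2°×1°, digits 0–9): lon ⌊6.62/2⌋ = 3; lat ⌊4.41/1⌋ = 4.

CM34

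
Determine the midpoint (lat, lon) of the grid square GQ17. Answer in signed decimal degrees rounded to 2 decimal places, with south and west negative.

77.50, -57.00

Field G=6, Q=16: +6·20° lon, +16·10° lat → SW at lon -60°, lat 70°.
Square 1, 7: +1·2° lon, +7·1° lat → SW at lon -58°, lat 77°.
Cell spans 2° lon × 1° lat. Centre is SW corner plus half of each.
latitude 77.50, longitude -57.00.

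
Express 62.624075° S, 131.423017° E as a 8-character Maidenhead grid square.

Add 180° to longitude and 90° to latitude: 311.42302, 27.37593.
Field (20°×10°, letters A–R): 311.42302/20 → 15 → P, 27.37593/10 → 2 → C; chars PC.
Square (2°×1°, digits 0–9): 11.42302/2 → 5, 7.37593/1 → 7; chars 57.
Subsquare (5′×2.5′, letters a–x): 1.42302/0.0833333 → 17 → r, 0.37593/0.0416667 → 9 → j; chars rj.
Extended square (30″×15″, digits 0–9): 0.00635/0.00833333 → 0, 0.00093/0.00416667 → 0; chars 00.

PC57rj00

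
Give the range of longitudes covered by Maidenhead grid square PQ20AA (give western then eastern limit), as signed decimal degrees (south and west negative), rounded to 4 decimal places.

124.0000, 124.0833

Field P=15, Q=16: +15·20° lon, +16·10° lat → SW at lon 120°, lat 70°.
Square 2, 0: +2·2° lon, +0·1° lat → SW at lon 124°, lat 70°.
Subsquare a=0, a=0: +0·0.0833333° lon, +0·0.0416667° lat → SW at lon 124°, lat 70°.
Cell spans 0.0833333° lon × 0.0416667° lat.
west 124.0000, east 124.0833.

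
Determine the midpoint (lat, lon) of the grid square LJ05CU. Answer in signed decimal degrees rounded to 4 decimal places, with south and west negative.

5.8542, 40.2083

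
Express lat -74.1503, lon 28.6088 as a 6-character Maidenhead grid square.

Offset from 180°W / 90°S: lon 208.6088°, lat 15.8497°.
Field: lon ⌊208.6088/20⌋ = 10 → K; lat ⌊15.8497/10⌋ = 1 → B.
Square: lon ⌊8.6088/2⌋ = 4; lat ⌊5.8497/1⌋ = 5.
Subsquare: lon ⌊0.6088/0.0833333⌋ = 7 → h; lat ⌊0.8497/0.0416667⌋ = 20 → u.

KB45hu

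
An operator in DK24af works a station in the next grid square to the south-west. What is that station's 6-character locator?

DK14xe

Longitude subsquare a = 0; −1 → -1, wraps to 23 = x, carry into square.
Longitude square 2; −1 → 1.
Latitude subsquare f = 5; −1 → 4 = e.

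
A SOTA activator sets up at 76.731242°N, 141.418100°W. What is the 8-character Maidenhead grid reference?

Add 180° to longitude and 90° to latitude: 38.58190, 166.73124.
Field: 38.58190/20 → 1 → B, 166.73124/10 → 16 → Q; chars BQ.
Square: 18.58190/2 → 9, 6.73124/1 → 6; chars 96.
Subsquare: 0.58190/0.0833333 → 6 → g, 0.73124/0.0416667 → 17 → r; chars gr.
Extended square: 0.08190/0.00833333 → 9, 0.02291/0.00416667 → 5; chars 95.

BQ96gr95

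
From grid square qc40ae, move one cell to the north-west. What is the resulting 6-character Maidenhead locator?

QC30xf

Longitude subsquare a = 0; −1 → -1, wraps to 23 = x, carry into square.
Longitude square 4; −1 → 3.
Latitude subsquare e = 4; +1 → 5 = f.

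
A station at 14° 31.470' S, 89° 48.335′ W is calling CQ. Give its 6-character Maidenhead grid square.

EH55cl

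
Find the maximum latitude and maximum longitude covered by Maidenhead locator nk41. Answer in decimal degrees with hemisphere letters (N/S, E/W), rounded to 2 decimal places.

12.00° N, 90.00° E

Field N=13, K=10: +13·20° lon, +10·10° lat → SW at lon 80°, lat 10°.
Square 4, 1: +4·2° lon, +1·1° lat → SW at lon 88°, lat 11°.
Cell spans 2° lon × 1° lat. NE corner is SW corner plus one full cell.
latitude 12.00° N, longitude 90.00° E.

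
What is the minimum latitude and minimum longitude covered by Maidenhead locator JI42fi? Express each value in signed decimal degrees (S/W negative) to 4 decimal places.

-7.6667, 8.4167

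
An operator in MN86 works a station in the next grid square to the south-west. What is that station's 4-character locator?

MN75

Longitude square 8; −1 → 7.
Latitude square 6; −1 → 5.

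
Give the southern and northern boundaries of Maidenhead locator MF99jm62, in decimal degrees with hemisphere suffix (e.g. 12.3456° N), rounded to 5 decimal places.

Field M=12, F=5: +12·20° lon, +5·10° lat → SW at lon 60°, lat -40°.
Square 9, 9: +9·2° lon, +9·1° lat → SW at lon 78°, lat -31°.
Subsquare j=9, m=12: +9·0.0833333° lon, +12·0.0416667° lat → SW at lon 78.75°, lat -30.5°.
Extended square 6, 2: +6·0.00833333° lon, +2·0.00416667° lat → SW at lon 78.8°, lat -30.4917°.
Cell spans 0.00833333° lon × 0.00416667° lat.
south 30.49167° S, north 30.48750° S.

30.49167° S, 30.48750° S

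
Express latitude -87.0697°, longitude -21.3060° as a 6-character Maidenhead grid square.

HA92iw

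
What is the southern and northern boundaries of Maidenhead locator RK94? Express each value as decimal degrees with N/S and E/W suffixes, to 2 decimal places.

14.00° N, 15.00° N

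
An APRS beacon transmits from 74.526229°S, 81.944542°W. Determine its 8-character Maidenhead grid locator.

Add 180° to longitude and 90° to latitude: 98.05546, 15.47377.
Field (20°×10°, letters A–R): 98.05546/20 → 4 → E, 15.47377/10 → 1 → B; chars EB.
Square (2°×1°, digits 0–9): 18.05546/2 → 9, 5.47377/1 → 5; chars 95.
Subsquare (5′×2.5′, letters a–x): 0.05546/0.0833333 → 0 → a, 0.47377/0.0416667 → 11 → l; chars al.
Extended square (30″×15″, digits 0–9): 0.05546/0.00833333 → 6, 0.01544/0.00416667 → 3; chars 63.

EB95al63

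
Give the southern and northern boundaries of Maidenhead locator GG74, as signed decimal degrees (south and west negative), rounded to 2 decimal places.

-26.00, -25.00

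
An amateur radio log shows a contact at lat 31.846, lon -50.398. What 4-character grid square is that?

GM41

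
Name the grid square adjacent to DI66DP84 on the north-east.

DI66dp95

Longitude extended square 8; +1 → 9.
Latitude extended square 4; +1 → 5.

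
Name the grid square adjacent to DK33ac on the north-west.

DK23xd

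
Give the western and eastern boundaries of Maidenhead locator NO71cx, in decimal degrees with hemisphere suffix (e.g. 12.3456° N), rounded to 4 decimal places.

94.1667° E, 94.2500° E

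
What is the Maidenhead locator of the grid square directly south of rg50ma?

Latitude subsquare a = 0; −1 → -1, wraps to 23 = x, carry into square.
Latitude square 0; −1 → -1, wraps to 9, carry into field.
Latitude field G = 6; −1 → 5 = F.
The longitude characters are unchanged.

RF59mx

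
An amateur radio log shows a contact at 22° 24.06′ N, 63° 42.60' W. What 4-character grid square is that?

Add 180° to longitude and 90° to latitude: 116.29, 112.40.
Field: 116.29/20 → 5 → F, 112.40/10 → 11 → L; chars FL.
Square: 16.29/2 → 8, 2.40/1 → 2; chars 82.

FL82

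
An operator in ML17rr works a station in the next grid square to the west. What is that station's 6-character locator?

ML17qr

Longitude subsquare r = 17; −1 → 16 = q.
The latitude characters are unchanged.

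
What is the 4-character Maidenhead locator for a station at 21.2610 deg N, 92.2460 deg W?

Add 180° to longitude and 90° to latitude: 87.75, 111.26.
Field (20°×10°, letters A–R): 87.75/20 → 4 → E, 111.26/10 → 11 → L; chars EL.
Square (2°×1°, digits 0–9): 7.75/2 → 3, 1.26/1 → 1; chars 31.

EL31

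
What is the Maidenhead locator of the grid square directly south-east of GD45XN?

GD55am

Longitude subsquare x = 23; +1 → 24, wraps to 0 = a, carry into square.
Longitude square 4; +1 → 5.
Latitude subsquare n = 13; −1 → 12 = m.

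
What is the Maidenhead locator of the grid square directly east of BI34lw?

BI34mw

Longitude subsquare l = 11; +1 → 12 = m.
The latitude characters are unchanged.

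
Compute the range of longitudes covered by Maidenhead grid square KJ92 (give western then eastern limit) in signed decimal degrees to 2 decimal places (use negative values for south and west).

38.00, 40.00

Field K=10, J=9: +10·20° lon, +9·10° lat → SW at lon 20°, lat 0°.
Square 9, 2: +9·2° lon, +2·1° lat → SW at lon 38°, lat 2°.
Cell spans 2° lon × 1° lat.
west 38.00, east 40.00.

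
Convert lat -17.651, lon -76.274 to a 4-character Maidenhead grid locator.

FH12

Add 180° to longitude and 90° to latitude: 103.73, 72.35.
Field (20°×10°, letters A–R): 103.73/20 → 5 → F, 72.35/10 → 7 → H; chars FH.
Square (2°×1°, digits 0–9): 3.73/2 → 1, 2.35/1 → 2; chars 12.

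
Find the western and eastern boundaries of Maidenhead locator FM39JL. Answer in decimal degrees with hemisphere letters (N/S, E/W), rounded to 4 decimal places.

73.2500° W, 73.1667° W

Field F=5, M=12: +5·20° lon, +12·10° lat → SW at lon -80°, lat 30°.
Square 3, 9: +3·2° lon, +9·1° lat → SW at lon -74°, lat 39°.
Subsquare j=9, l=11: +9·0.0833333° lon, +11·0.0416667° lat → SW at lon -73.25°, lat 39.4583°.
Cell spans 0.0833333° lon × 0.0416667° lat.
west 73.2500° W, east 73.1667° W.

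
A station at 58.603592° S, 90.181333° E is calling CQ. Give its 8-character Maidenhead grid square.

ND51cj15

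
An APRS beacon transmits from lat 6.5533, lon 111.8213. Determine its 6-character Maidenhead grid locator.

Offset from 180°W / 90°S: lon 291.8213°, lat 96.5533°.
Field: 291.8213/20 → 14 → O, 96.5533/10 → 9 → J; chars OJ.
Square: 11.8213/2 → 5, 6.5533/1 → 6; chars 56.
Subsquare: 1.8213/0.0833333 → 21 → v, 0.5533/0.0416667 → 13 → n; chars vn.

OJ56vn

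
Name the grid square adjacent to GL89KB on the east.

GL89lb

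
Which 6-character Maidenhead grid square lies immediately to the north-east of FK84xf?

FK94ag

Longitude subsquare x = 23; +1 → 24, wraps to 0 = a, carry into square.
Longitude square 8; +1 → 9.
Latitude subsquare f = 5; +1 → 6 = g.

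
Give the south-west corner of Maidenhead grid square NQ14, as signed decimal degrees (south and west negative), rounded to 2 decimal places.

Field N=13, Q=16: +13·20° lon, +16·10° lat → SW at lon 80°, lat 70°.
Square 1, 4: +1·2° lon, +4·1° lat → SW at lon 82°, lat 74°.
latitude 74.00, longitude 82.00.

74.00, 82.00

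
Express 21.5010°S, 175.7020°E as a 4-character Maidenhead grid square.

Offset from 180°W / 90°S: lon 355.70°, lat 68.50°.
Field: 355.70/20 → 17 → R, 68.50/10 → 6 → G; chars RG.
Square: 15.70/2 → 7, 8.50/1 → 8; chars 78.

RG78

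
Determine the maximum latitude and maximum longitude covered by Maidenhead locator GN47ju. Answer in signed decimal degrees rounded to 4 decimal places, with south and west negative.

Field G=6, N=13: +6·20° lon, +13·10° lat → SW at lon -60°, lat 40°.
Square 4, 7: +4·2° lon, +7·1° lat → SW at lon -52°, lat 47°.
Subsquare j=9, u=20: +9·0.0833333° lon, +20·0.0416667° lat → SW at lon -51.25°, lat 47.8333°.
Cell spans 0.0833333° lon × 0.0416667° lat. NE corner is SW corner plus one full cell.
latitude 47.8750, longitude -51.1667.

47.8750, -51.1667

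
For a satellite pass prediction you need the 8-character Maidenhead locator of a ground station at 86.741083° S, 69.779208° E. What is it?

MA43vg32

Shift to the Maidenhead origin (180°W, 90°S): lon 249.77921, lat 3.25892.
Field: lon ⌊249.77921/20⌋ = 12 → M; lat ⌊3.25892/10⌋ = 0 → A.
Square: lon ⌊9.77921/2⌋ = 4; lat ⌊3.25892/1⌋ = 3.
Subsquare: lon ⌊1.77921/0.0833333⌋ = 21 → v; lat ⌊0.25892/0.0416667⌋ = 6 → g.
Extended square: lon ⌊0.02921/0.00833333⌋ = 3; lat ⌊0.00892/0.00416667⌋ = 2.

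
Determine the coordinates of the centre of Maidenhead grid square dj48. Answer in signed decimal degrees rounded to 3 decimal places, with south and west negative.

Field D=3, J=9: +3·20° lon, +9·10° lat → SW at lon -120°, lat 0°.
Square 4, 8: +4·2° lon, +8·1° lat → SW at lon -112°, lat 8°.
Cell spans 2° lon × 1° lat. Centre is SW corner plus half of each.
latitude 8.500, longitude -111.000.

8.500, -111.000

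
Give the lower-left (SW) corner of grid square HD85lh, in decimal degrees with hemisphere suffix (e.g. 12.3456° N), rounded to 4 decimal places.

54.7083° S, 23.0833° W

Field H=7, D=3: +7·20° lon, +3·10° lat → SW at lon -40°, lat -60°.
Square 8, 5: +8·2° lon, +5·1° lat → SW at lon -24°, lat -55°.
Subsquare l=11, h=7: +11·0.0833333° lon, +7·0.0416667° lat → SW at lon -23.0833°, lat -54.7083°.
latitude 54.7083° S, longitude 23.0833° W.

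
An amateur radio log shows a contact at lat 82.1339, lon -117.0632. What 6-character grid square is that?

DR12ld

Offset from 180°W / 90°S: lon 62.9368°, lat 172.1339°.
Field: lon ⌊62.9368/20⌋ = 3 → D; lat ⌊172.1339/10⌋ = 17 → R.
Square: lon ⌊2.9368/2⌋ = 1; lat ⌊2.1339/1⌋ = 2.
Subsquare: lon ⌊0.9368/0.0833333⌋ = 11 → l; lat ⌊0.1339/0.0416667⌋ = 3 → d.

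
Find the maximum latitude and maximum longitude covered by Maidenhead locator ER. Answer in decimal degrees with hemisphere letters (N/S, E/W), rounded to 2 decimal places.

90.00° N, 80.00° W

Field E=4, R=17: +4·20° lon, +17·10° lat → SW at lon -100°, lat 80°.
Cell spans 20° lon × 10° lat. NE corner is SW corner plus one full cell.
latitude 90.00° N, longitude 80.00° W.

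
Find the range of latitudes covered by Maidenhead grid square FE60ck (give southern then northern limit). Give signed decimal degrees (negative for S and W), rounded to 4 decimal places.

-49.5833, -49.5417

Field F=5, E=4: +5·20° lon, +4·10° lat → SW at lon -80°, lat -50°.
Square 6, 0: +6·2° lon, +0·1° lat → SW at lon -68°, lat -50°.
Subsquare c=2, k=10: +2·0.0833333° lon, +10·0.0416667° lat → SW at lon -67.8333°, lat -49.5833°.
Cell spans 0.0833333° lon × 0.0416667° lat.
south -49.5833, north -49.5417.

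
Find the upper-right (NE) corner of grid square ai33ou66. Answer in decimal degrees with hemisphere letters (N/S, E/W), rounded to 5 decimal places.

Field A=0, I=8: +0·20° lon, +8·10° lat → SW at lon -180°, lat -10°.
Square 3, 3: +3·2° lon, +3·1° lat → SW at lon -174°, lat -7°.
Subsquare o=14, u=20: +14·0.0833333° lon, +20·0.0416667° lat → SW at lon -172.833°, lat -6.16667°.
Extended square 6, 6: +6·0.00833333° lon, +6·0.00416667° lat → SW at lon -172.783°, lat -6.14167°.
Cell spans 0.00833333° lon × 0.00416667° lat. NE corner is SW corner plus one full cell.
latitude 6.13750° S, longitude 172.77500° W.

6.13750° S, 172.77500° W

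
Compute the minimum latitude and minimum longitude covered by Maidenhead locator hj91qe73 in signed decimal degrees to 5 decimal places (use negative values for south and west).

1.17917, -20.60833

Field H=7, J=9: +7·20° lon, +9·10° lat → SW at lon -40°, lat 0°.
Square 9, 1: +9·2° lon, +1·1° lat → SW at lon -22°, lat 1°.
Subsquare q=16, e=4: +16·0.0833333° lon, +4·0.0416667° lat → SW at lon -20.6667°, lat 1.16667°.
Extended square 7, 3: +7·0.00833333° lon, +3·0.00416667° lat → SW at lon -20.6083°, lat 1.17917°.
latitude 1.17917, longitude -20.60833.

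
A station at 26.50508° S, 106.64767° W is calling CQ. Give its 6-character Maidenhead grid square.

Shift to the Maidenhead origin (180°W, 90°S): lon 73.3523, lat 63.4949.
Field: lon ⌊73.3523/20⌋ = 3 → D; lat ⌊63.4949/10⌋ = 6 → G.
Square: lon ⌊13.3523/2⌋ = 6; lat ⌊3.4949/1⌋ = 3.
Subsquare: lon ⌊1.3523/0.0833333⌋ = 16 → q; lat ⌊0.4949/0.0416667⌋ = 11 → l.

DG63ql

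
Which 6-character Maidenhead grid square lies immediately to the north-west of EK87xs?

EK87wt

Longitude subsquare x = 23; −1 → 22 = w.
Latitude subsquare s = 18; +1 → 19 = t.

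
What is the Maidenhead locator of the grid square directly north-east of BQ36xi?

BQ46aj

Longitude subsquare x = 23; +1 → 24, wraps to 0 = a, carry into square.
Longitude square 3; +1 → 4.
Latitude subsquare i = 8; +1 → 9 = j.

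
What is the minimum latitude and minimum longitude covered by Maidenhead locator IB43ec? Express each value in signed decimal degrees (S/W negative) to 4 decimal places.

Field I=8, B=1: +8·20° lon, +1·10° lat → SW at lon -20°, lat -80°.
Square 4, 3: +4·2° lon, +3·1° lat → SW at lon -12°, lat -77°.
Subsquare e=4, c=2: +4·0.0833333° lon, +2·0.0416667° lat → SW at lon -11.6667°, lat -76.9167°.
latitude -76.9167, longitude -11.6667.

-76.9167, -11.6667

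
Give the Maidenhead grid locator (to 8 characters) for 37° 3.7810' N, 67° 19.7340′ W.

Add 180° to longitude and 90° to latitude: 112.67110, 127.06302.
Field: lon ⌊112.67110/20⌋ = 5 → F; lat ⌊127.06302/10⌋ = 12 → M.
Square: lon ⌊12.67110/2⌋ = 6; lat ⌊7.06302/1⌋ = 7.
Subsquare: lon ⌊0.67110/0.0833333⌋ = 8 → i; lat ⌊0.06302/0.0416667⌋ = 1 → b.
Extended square: lon ⌊0.00443/0.00833333⌋ = 0; lat ⌊0.02135/0.00416667⌋ = 5.

FM67ib05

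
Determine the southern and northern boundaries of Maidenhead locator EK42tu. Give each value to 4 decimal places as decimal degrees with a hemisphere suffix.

12.8333° N, 12.8750° N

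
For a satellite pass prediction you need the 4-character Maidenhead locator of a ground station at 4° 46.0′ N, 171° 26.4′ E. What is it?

RJ54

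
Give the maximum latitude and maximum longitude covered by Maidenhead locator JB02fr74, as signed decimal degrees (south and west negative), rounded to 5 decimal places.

Field J=9, B=1: +9·20° lon, +1·10° lat → SW at lon 0°, lat -80°.
Square 0, 2: +0·2° lon, +2·1° lat → SW at lon 0°, lat -78°.
Subsquare f=5, r=17: +5·0.0833333° lon, +17·0.0416667° lat → SW at lon 0.416667°, lat -77.2917°.
Extended square 7, 4: +7·0.00833333° lon, +4·0.00416667° lat → SW at lon 0.475°, lat -77.275°.
Cell spans 0.00833333° lon × 0.00416667° lat. NE corner is SW corner plus one full cell.
latitude -77.27083, longitude 0.48333.

-77.27083, 0.48333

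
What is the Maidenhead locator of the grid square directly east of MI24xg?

MI34ag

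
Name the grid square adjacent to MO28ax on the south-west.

Longitude subsquare a = 0; −1 → -1, wraps to 23 = x, carry into square.
Longitude square 2; −1 → 1.
Latitude subsquare x = 23; −1 → 22 = w.

MO18xw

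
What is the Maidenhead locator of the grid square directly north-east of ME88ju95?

Longitude extended square 9; +1 → 10, wraps to 0, carry into subsquare.
Longitude subsquare j = 9; +1 → 10 = k.
Latitude extended square 5; +1 → 6.

ME88ku06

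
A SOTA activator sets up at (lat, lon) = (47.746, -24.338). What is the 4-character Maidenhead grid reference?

HN77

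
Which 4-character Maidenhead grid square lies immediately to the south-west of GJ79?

GJ68

Longitude square 7; −1 → 6.
Latitude square 9; −1 → 8.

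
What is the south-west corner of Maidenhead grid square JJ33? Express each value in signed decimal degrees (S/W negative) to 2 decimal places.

3.00, 6.00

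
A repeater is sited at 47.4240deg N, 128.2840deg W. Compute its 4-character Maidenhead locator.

CN57

Offset from 180°W / 90°S: lon 51.72°, lat 137.42°.
Field (20°×10°, letters A–R): lon ⌊51.72/20⌋ = 2 → C; lat ⌊137.42/10⌋ = 13 → N.
Square (2°×1°, digits 0–9): lon ⌊11.72/2⌋ = 5; lat ⌊7.42/1⌋ = 7.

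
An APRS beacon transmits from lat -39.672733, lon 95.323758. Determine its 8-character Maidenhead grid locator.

Offset from 180°W / 90°S: lon 275.32376°, lat 50.32727°.
Field: 275.32376/20 → 13 → N, 50.32727/10 → 5 → F; chars NF.
Square: 15.32376/2 → 7, 0.32727/1 → 0; chars 70.
Subsquare: 1.32376/0.0833333 → 15 → p, 0.32727/0.0416667 → 7 → h; chars ph.
Extended square: 0.07376/0.00833333 → 8, 0.03560/0.00416667 → 8; chars 88.

NF70ph88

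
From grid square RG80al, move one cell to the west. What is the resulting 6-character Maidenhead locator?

Longitude subsquare a = 0; −1 → -1, wraps to 23 = x, carry into square.
Longitude square 8; −1 → 7.
The latitude characters are unchanged.

RG70xl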